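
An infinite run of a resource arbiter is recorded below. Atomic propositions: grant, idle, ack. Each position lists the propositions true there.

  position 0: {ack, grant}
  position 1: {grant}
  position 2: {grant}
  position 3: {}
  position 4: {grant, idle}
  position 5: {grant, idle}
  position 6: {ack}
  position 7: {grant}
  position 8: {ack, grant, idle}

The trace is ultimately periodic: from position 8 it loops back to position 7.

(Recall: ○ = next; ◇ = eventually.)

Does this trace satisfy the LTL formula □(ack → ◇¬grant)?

ack → ◇¬grant must hold at every position from 0 onward. It fails at position 8, so □(ack → ◇¬grant) is false.
Positions where ack holds: 0, 6, 8.
Check ◇¬grant at each: 0→ok, 6→ok, 8→fails.

Does not hold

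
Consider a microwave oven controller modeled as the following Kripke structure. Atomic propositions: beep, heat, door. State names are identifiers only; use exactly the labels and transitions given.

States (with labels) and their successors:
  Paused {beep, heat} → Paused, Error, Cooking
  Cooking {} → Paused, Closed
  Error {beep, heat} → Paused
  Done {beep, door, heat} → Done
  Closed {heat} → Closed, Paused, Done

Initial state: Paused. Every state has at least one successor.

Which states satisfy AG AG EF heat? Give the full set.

{Paused, Cooking, Error, Done, Closed}

States satisfying AG EF heat: {Paused, Cooking, Error, Done, Closed}.
States satisfying AG AG EF heat: {Paused, Cooking, Error, Done, Closed}.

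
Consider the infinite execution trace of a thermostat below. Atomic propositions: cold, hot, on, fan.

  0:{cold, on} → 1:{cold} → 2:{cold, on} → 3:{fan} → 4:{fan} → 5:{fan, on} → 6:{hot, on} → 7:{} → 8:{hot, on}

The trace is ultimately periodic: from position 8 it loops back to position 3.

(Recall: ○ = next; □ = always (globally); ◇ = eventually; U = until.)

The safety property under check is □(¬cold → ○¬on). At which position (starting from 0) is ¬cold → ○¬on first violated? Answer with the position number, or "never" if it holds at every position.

Check ¬cold → ○¬on at each position in order: 0 ✓, 1 ✓, 2 ✓, 3 ✓.
At position 4 the labels are {fan} and the next position 5 has {fan, on}, so ¬cold → ○¬on is false there. This is the first violation.

4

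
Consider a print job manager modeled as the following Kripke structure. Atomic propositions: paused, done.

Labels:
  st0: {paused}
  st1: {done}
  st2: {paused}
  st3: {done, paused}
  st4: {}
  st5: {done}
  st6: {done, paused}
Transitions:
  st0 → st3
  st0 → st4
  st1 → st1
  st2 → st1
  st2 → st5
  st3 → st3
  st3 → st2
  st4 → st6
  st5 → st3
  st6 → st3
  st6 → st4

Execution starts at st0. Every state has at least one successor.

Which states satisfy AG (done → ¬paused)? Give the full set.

{st1}

States satisfying done → ¬paused: {st0, st1, st2, st4, st5}.
States satisfying AG (done → ¬paused): {st1}.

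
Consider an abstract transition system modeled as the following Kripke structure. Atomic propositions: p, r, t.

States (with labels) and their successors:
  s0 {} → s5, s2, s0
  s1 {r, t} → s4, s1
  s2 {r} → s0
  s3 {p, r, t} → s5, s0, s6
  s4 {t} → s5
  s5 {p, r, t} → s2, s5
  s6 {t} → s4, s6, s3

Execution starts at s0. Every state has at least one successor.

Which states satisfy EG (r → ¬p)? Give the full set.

{s0, s1, s2, s6}

States satisfying r → ¬p: {s0, s1, s2, s4, s6}.
States satisfying EG (r → ¬p): {s0, s1, s2, s6}.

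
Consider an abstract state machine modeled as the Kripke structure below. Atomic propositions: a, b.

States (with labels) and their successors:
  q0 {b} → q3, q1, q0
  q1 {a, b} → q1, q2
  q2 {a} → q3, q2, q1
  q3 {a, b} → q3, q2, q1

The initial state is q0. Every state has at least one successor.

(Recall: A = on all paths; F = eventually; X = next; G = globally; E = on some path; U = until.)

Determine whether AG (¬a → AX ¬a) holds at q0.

States satisfying ¬a → AX ¬a: {q1, q2, q3}.
States satisfying AG (¬a → AX ¬a): {q1, q2, q3}.
q0 is reachable from q0 and violates ¬a → AX ¬a, so AG fails at q0.
q0 ∉ Sat(AG (¬a → AX ¬a)).

Violated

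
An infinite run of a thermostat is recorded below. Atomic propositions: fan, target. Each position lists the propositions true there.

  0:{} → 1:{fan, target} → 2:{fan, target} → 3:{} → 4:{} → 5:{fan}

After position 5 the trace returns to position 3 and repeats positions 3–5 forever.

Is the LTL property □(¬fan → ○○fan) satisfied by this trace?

No

¬fan → ○○fan must hold at every position from 0 onward. It fails at position 4, so □(¬fan → ○○fan) is false.
Positions where ¬fan holds: 0, 3, 4.
Check ○○fan at each: 0→ok, 3→ok, 4→fails.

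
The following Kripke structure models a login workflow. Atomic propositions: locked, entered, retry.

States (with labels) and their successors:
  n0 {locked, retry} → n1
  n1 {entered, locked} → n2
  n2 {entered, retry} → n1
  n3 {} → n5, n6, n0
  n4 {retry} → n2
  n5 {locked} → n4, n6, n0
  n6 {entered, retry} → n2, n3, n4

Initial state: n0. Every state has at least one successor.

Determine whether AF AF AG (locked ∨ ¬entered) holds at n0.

States satisfying AF AG (locked ∨ ¬entered): ∅.
States satisfying AF AF AG (locked ∨ ¬entered): ∅.
There is a path from n0 along which AF AG (locked ∨ ¬entered) never holds.
n0 ∉ Sat(AF AF AG (locked ∨ ¬entered)).

Violated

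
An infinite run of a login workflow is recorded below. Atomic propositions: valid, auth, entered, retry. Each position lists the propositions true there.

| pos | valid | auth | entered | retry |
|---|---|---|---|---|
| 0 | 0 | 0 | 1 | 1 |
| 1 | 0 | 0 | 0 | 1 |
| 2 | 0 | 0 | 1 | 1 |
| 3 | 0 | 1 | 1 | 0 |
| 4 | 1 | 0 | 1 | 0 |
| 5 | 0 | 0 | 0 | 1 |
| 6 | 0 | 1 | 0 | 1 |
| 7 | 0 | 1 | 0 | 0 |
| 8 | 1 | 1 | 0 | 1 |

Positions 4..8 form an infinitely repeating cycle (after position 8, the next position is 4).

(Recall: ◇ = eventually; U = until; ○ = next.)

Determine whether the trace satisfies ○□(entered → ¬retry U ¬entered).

The position after 0 is 1; □(entered → ¬retry U ¬entered) is false there.

Violated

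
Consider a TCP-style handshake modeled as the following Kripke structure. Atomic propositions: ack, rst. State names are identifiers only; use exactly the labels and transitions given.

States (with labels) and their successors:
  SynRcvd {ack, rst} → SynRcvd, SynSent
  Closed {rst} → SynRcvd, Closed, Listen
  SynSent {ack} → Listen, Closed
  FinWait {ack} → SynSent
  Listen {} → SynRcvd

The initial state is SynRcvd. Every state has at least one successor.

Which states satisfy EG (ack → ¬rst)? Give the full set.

{Closed, SynSent, FinWait}

States satisfying ack → ¬rst: {Closed, SynSent, FinWait, Listen}.
States satisfying EG (ack → ¬rst): {Closed, SynSent, FinWait}.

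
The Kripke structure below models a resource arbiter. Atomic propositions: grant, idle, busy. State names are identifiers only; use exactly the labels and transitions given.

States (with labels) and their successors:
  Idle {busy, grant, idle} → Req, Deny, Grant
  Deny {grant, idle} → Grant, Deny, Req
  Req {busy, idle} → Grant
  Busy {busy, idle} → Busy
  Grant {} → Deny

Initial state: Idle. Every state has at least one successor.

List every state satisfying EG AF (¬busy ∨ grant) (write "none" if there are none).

{Idle, Deny, Req, Grant}

States satisfying AF (¬busy ∨ grant): {Idle, Deny, Req, Grant}.
States satisfying EG AF (¬busy ∨ grant): {Idle, Deny, Req, Grant}.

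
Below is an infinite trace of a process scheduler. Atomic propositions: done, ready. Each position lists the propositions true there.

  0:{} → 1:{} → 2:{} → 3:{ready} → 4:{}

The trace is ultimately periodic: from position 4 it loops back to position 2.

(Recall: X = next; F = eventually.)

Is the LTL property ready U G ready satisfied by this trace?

Violated

Walking from position 0: at position 0, G ready has not yet held and ready fails, so ready U G ready is false.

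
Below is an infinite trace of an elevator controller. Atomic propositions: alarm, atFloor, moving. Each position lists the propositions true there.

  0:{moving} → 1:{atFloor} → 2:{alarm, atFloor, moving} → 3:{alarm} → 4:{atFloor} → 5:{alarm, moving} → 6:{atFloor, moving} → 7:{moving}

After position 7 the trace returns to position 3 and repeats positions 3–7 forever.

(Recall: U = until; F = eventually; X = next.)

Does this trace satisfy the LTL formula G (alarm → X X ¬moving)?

alarm → X X ¬moving must hold at every position from 0 onward. It fails at position 3, so G (alarm → X X ¬moving) is false.
Positions where alarm holds: 2, 3, 5.
Check X X ¬moving at each: 2→ok, 3→fails, 5→fails.

Violated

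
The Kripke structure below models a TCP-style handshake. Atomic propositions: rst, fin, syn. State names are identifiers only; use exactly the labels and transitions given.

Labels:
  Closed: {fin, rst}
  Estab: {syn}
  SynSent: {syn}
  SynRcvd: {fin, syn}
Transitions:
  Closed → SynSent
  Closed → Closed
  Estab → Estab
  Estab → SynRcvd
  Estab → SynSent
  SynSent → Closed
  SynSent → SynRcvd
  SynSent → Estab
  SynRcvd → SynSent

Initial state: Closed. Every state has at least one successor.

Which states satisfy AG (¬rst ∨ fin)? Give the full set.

States satisfying ¬rst ∨ fin: {Closed, Estab, SynSent, SynRcvd}.
States satisfying AG (¬rst ∨ fin): {Closed, Estab, SynSent, SynRcvd}.

{Closed, Estab, SynSent, SynRcvd}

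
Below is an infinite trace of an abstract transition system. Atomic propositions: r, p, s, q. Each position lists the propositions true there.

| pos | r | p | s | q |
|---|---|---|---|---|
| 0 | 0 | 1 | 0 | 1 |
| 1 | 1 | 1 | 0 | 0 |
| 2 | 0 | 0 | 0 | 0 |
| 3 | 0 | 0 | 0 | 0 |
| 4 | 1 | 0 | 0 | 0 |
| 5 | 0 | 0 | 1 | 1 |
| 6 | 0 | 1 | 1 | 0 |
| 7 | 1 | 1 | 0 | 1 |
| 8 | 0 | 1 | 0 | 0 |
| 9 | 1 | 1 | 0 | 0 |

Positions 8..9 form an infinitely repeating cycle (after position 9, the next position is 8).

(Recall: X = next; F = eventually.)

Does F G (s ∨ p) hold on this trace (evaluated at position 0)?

G (s ∨ p) holds at position 5, which is reachable from 0, so F G (s ∨ p) holds.

Holds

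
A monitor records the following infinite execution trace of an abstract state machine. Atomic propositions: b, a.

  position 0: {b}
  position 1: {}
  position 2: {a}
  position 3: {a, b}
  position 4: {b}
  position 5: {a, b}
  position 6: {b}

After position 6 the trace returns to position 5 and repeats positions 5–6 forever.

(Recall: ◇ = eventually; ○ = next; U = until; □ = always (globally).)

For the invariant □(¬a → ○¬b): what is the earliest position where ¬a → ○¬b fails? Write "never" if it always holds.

4

Check ¬a → ○¬b at each position in order: 0 ✓, 1 ✓, 2 ✓, 3 ✓.
At position 4 the labels are {b} and the next position 5 has {a, b}, so ¬a → ○¬b is false there. This is the first violation.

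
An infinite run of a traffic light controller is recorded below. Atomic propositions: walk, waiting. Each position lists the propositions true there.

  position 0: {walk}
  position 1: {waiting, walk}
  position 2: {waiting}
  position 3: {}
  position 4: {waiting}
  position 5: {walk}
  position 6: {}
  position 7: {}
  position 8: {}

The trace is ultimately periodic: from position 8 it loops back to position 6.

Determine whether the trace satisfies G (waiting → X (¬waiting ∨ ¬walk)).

Yes

waiting → X (¬waiting ∨ ¬walk) holds at every position 0..8, and those are all positions ever visited, so G (waiting → X (¬waiting ∨ ¬walk)) holds.
Positions where waiting holds: 1, 2, 4.
Check X (¬waiting ∨ ¬walk) at each: 1→ok, 2→ok, 4→ok.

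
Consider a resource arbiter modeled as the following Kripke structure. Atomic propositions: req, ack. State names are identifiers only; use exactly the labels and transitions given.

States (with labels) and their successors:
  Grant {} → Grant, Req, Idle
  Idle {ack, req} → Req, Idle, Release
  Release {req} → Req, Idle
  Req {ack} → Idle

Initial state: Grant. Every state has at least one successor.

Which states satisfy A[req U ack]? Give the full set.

States satisfying req: {Idle, Release}.
States satisfying ack: {Idle, Req}.
States satisfying A[req U ack]: {Idle, Release, Req}.

{Idle, Release, Req}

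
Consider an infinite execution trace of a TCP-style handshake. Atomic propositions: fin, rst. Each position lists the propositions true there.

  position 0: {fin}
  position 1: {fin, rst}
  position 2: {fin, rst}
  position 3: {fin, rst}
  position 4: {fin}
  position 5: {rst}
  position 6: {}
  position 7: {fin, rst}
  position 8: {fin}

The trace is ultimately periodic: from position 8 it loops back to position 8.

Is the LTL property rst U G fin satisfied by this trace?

Does not hold

Walking from position 0: at position 0, G fin has not yet held and rst fails, so rst U G fin is false.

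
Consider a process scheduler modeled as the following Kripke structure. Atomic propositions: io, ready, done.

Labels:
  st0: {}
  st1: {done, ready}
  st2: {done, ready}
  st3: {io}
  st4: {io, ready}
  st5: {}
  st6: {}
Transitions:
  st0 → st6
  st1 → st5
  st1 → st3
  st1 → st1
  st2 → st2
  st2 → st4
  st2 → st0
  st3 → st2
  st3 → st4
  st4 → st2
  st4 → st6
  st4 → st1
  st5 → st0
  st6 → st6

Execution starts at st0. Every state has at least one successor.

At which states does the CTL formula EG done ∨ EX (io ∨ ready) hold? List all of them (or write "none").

States satisfying done: {st1, st2}.
States satisfying EG done: {st1, st2}.
States satisfying io ∨ ready: {st1, st2, st3, st4}.
States satisfying EX (io ∨ ready): {st1, st2, st3, st4}.
States satisfying EG done ∨ EX (io ∨ ready): {st1, st2, st3, st4}.

{st1, st2, st3, st4}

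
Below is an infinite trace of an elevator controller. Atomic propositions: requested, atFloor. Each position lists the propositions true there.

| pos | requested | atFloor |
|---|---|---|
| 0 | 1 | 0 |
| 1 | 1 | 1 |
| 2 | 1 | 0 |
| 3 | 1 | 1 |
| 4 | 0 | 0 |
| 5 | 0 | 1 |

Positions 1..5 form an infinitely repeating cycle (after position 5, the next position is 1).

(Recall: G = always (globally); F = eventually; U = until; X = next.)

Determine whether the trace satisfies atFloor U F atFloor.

Yes

Walking from position 0: F atFloor first holds at position 0, and atFloor holds at every earlier position along the way, so atFloor U F atFloor holds.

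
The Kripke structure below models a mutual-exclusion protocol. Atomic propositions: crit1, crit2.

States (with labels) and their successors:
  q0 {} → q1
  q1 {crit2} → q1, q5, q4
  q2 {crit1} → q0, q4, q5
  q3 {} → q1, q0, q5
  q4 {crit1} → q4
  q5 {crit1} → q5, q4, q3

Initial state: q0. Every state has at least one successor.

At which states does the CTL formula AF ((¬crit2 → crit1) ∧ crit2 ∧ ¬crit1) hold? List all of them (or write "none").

{q0, q1}

States satisfying (¬crit2 → crit1) ∧ crit2 ∧ ¬crit1: {q1}.
States satisfying AF ((¬crit2 → crit1) ∧ crit2 ∧ ¬crit1): {q0, q1}.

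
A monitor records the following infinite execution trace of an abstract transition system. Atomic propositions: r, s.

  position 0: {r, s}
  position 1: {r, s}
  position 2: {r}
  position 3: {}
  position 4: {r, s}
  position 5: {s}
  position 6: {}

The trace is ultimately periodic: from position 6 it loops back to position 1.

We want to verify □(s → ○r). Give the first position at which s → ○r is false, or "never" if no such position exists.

Check s → ○r at each position in order: 0 ✓, 1 ✓, 2 ✓, 3 ✓.
At position 4 the labels are {r, s} and the next position 5 has {s}, so s → ○r is false there. This is the first violation.

4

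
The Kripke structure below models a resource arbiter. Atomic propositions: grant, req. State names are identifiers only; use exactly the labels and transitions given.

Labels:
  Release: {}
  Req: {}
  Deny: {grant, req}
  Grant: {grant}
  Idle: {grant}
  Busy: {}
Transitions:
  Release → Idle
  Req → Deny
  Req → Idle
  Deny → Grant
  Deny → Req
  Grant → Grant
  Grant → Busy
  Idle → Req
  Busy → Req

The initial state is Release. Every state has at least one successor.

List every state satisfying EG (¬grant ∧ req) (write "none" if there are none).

none

States satisfying ¬grant ∧ req: ∅.
States satisfying EG (¬grant ∧ req): ∅.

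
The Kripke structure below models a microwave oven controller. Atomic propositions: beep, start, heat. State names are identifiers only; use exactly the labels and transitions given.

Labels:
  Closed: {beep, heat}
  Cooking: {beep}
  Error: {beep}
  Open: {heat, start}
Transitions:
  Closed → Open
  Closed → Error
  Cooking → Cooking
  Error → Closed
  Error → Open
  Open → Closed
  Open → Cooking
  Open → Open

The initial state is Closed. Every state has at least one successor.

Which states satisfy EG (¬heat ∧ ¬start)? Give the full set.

{Cooking}

States satisfying ¬heat ∧ ¬start: {Cooking, Error}.
States satisfying EG (¬heat ∧ ¬start): {Cooking}.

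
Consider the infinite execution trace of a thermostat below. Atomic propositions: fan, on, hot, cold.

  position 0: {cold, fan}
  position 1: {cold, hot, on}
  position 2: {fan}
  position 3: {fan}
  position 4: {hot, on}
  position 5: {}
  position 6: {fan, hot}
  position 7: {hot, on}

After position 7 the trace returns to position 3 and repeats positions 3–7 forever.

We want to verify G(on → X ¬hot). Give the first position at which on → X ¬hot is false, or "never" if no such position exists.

never

on → X ¬hot holds at every position 0..7, and those are all the positions the trace ever visits, so the invariant G(on → X ¬hot) is never violated.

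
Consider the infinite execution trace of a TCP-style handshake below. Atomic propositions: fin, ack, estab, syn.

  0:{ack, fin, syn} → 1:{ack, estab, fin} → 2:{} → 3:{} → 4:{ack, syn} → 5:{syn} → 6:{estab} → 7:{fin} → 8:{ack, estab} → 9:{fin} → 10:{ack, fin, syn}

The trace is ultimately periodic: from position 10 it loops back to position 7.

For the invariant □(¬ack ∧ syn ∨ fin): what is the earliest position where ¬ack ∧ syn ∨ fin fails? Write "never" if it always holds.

Check ¬ack ∧ syn ∨ fin at each position in order: 0 ✓, 1 ✓.
At position 2 the labels are {}, so ¬ack ∧ syn ∨ fin is false there. This is the first violation.

2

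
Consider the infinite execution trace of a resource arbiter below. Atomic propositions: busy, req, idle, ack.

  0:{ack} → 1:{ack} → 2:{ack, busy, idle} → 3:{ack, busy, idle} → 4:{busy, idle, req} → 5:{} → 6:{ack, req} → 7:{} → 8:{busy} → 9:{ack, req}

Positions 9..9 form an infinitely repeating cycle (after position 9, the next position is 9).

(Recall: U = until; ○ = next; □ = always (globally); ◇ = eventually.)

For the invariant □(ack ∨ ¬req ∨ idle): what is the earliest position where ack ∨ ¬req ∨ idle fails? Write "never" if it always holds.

ack ∨ ¬req ∨ idle holds at every position 0..9, and those are all the positions the trace ever visits, so the invariant □(ack ∨ ¬req ∨ idle) is never violated.

never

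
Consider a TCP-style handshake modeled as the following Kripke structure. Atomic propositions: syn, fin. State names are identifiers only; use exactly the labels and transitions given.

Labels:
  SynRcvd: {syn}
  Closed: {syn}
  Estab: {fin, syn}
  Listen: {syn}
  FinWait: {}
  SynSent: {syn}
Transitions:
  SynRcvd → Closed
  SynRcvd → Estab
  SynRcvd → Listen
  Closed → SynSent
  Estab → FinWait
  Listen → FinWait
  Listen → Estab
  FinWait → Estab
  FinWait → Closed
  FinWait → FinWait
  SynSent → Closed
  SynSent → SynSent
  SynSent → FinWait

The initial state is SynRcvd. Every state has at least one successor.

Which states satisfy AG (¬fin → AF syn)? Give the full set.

none

States satisfying ¬fin → AF syn: {SynRcvd, Closed, Estab, Listen, SynSent}.
States satisfying AG (¬fin → AF syn): ∅.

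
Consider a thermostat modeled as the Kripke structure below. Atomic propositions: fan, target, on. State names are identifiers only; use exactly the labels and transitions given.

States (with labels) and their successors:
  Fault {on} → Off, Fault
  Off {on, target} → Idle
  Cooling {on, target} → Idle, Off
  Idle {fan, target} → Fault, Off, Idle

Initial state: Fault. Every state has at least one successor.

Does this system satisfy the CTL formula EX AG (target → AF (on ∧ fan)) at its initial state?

States satisfying AG (target → AF (on ∧ fan)): ∅.
States satisfying EX AG (target → AF (on ∧ fan)): ∅.
No suitable path/successor from Fault witnesses the formula.
Fault ∉ Sat(EX AG (target → AF (on ∧ fan))).

Violated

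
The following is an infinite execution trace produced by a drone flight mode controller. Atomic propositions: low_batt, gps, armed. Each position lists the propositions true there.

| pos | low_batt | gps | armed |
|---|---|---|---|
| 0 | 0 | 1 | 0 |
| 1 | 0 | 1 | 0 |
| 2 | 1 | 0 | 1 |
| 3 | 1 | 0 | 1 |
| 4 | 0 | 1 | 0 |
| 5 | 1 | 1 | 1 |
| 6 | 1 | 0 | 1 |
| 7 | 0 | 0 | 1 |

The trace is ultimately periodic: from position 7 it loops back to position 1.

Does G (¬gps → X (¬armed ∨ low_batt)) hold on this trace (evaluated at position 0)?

Violated

¬gps → X (¬armed ∨ low_batt) must hold at every position from 0 onward. It fails at position 6, so G (¬gps → X (¬armed ∨ low_batt)) is false.
Positions where ¬gps holds: 2, 3, 6, 7.
Check X (¬armed ∨ low_batt) at each: 2→ok, 3→ok, 6→fails, 7→ok.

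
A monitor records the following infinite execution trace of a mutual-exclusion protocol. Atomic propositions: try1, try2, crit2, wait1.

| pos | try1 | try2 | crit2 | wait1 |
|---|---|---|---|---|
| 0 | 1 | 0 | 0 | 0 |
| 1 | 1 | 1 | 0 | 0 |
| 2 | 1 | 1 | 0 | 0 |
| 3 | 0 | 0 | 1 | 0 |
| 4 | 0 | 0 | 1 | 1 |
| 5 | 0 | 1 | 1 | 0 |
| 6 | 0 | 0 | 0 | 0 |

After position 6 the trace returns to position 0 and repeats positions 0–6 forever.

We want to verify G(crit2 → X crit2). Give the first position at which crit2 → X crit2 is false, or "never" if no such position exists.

5

Check crit2 → X crit2 at each position in order: 0 ✓, 1 ✓, 2 ✓, 3 ✓, 4 ✓.
At position 5 the labels are {crit2, try2} and the next position 6 has {}, so crit2 → X crit2 is false there. This is the first violation.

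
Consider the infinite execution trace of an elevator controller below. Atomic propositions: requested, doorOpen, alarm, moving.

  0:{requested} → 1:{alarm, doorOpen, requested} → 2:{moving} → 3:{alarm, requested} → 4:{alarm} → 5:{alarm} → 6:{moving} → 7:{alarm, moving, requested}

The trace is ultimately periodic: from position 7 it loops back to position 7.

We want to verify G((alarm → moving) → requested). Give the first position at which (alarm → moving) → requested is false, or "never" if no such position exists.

2

Check (alarm → moving) → requested at each position in order: 0 ✓, 1 ✓.
At position 2 the labels are {moving}, so (alarm → moving) → requested is false there. This is the first violation.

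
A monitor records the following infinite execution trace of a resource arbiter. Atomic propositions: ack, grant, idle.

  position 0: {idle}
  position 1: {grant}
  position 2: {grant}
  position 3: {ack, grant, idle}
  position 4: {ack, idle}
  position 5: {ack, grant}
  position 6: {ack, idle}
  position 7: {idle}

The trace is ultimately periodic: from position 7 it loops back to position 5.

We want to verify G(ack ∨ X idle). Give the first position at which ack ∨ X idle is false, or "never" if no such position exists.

At position 0 the labels are {idle} and the next position 1 has {grant}, so ack ∨ X idle is false there. This is the first violation.

0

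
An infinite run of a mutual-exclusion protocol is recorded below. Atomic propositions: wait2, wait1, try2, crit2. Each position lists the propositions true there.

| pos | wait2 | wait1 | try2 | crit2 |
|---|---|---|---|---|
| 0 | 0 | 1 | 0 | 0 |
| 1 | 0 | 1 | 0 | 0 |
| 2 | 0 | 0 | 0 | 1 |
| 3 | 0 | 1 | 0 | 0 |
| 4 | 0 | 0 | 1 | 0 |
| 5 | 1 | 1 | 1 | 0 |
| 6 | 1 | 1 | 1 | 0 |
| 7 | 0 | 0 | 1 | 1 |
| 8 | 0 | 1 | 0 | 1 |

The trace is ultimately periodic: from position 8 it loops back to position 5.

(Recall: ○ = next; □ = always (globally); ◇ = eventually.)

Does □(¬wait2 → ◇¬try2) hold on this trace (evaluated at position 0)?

¬wait2 → ◇¬try2 holds at every position 0..8, and those are all positions ever visited, so □(¬wait2 → ◇¬try2) holds.
Positions where ¬wait2 holds: 0, 1, 2, 3, 4, 7, 8.
Check ◇¬try2 at each: 0→ok, 1→ok, 2→ok, 3→ok, 4→ok, 7→ok, 8→ok.

Satisfied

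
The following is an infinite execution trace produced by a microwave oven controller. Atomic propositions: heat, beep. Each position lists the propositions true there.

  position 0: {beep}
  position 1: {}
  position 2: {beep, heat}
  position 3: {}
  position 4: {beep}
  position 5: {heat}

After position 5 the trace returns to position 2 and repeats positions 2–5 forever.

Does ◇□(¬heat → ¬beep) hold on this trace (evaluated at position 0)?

Does not hold

□(¬heat → ¬beep) is false at every position 0..5, so it never becomes true and ◇□(¬heat → ¬beep) fails.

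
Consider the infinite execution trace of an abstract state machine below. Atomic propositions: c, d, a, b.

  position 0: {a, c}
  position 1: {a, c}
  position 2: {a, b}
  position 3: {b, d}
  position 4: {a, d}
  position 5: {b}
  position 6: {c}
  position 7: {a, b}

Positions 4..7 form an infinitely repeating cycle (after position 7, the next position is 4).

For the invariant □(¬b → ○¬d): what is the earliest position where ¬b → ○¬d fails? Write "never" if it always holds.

never

¬b → ○¬d holds at every position 0..7, and those are all the positions the trace ever visits, so the invariant □(¬b → ○¬d) is never violated.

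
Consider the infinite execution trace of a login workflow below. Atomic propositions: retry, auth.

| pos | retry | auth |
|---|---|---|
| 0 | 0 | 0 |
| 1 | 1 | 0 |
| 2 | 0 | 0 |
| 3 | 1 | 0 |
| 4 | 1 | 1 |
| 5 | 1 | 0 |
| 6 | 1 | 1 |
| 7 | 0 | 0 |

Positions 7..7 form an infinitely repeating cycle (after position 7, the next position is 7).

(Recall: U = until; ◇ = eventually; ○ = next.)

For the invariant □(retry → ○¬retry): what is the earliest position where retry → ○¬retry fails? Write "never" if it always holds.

3

Check retry → ○¬retry at each position in order: 0 ✓, 1 ✓, 2 ✓.
At position 3 the labels are {retry} and the next position 4 has {auth, retry}, so retry → ○¬retry is false there. This is the first violation.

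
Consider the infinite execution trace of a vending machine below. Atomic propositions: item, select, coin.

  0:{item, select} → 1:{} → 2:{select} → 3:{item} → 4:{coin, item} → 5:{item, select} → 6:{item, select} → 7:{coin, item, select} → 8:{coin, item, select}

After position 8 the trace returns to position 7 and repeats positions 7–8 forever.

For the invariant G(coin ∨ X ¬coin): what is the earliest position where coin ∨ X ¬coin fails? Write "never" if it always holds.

3

Check coin ∨ X ¬coin at each position in order: 0 ✓, 1 ✓, 2 ✓.
At position 3 the labels are {item} and the next position 4 has {coin, item}, so coin ∨ X ¬coin is false there. This is the first violation.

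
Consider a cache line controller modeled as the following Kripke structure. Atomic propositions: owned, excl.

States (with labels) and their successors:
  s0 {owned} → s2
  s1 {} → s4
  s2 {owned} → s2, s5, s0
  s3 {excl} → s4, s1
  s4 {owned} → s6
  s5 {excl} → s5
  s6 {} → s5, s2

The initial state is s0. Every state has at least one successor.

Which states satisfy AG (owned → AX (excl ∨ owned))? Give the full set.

States satisfying owned → AX (excl ∨ owned): {s0, s1, s2, s3, s5, s6}.
States satisfying AG (owned → AX (excl ∨ owned)): {s0, s2, s5, s6}.

{s0, s2, s5, s6}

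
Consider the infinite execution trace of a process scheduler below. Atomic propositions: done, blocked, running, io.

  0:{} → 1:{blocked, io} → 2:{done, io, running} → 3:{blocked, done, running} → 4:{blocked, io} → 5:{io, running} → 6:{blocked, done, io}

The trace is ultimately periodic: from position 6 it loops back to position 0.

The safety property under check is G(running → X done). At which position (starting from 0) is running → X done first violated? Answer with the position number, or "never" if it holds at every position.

3

Check running → X done at each position in order: 0 ✓, 1 ✓, 2 ✓.
At position 3 the labels are {blocked, done, running} and the next position 4 has {blocked, io}, so running → X done is false there. This is the first violation.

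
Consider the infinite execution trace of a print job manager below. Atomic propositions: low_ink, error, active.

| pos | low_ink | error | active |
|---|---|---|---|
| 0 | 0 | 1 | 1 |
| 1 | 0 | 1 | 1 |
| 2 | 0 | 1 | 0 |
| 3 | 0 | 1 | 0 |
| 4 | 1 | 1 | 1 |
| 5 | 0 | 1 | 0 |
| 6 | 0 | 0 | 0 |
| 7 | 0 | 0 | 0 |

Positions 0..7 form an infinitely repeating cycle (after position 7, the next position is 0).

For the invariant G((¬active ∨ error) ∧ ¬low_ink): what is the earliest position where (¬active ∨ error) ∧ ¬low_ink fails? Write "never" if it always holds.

4

Check (¬active ∨ error) ∧ ¬low_ink at each position in order: 0 ✓, 1 ✓, 2 ✓, 3 ✓.
At position 4 the labels are {active, error, low_ink}, so (¬active ∨ error) ∧ ¬low_ink is false there. This is the first violation.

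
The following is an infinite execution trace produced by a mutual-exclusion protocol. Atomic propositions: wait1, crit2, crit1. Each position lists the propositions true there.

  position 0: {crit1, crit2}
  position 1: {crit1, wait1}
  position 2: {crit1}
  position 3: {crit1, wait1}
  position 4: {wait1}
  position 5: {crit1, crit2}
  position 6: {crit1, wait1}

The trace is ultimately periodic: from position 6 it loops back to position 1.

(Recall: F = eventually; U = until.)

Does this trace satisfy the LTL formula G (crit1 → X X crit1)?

No

crit1 → X X crit1 must hold at every position from 0 onward. It fails at position 2, so G (crit1 → X X crit1) is false.
Positions where crit1 holds: 0, 1, 2, 3, 5, 6.
Check X X crit1 at each: 0→ok, 1→ok, 2→fails, 3→ok, 5→ok, 6→ok.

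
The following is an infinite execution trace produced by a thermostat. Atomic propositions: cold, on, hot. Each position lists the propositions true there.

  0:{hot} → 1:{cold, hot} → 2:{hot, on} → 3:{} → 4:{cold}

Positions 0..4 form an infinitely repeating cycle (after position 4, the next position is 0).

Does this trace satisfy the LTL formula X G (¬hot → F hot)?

The position after 0 is 1; G (¬hot → F hot) is true there.

Holds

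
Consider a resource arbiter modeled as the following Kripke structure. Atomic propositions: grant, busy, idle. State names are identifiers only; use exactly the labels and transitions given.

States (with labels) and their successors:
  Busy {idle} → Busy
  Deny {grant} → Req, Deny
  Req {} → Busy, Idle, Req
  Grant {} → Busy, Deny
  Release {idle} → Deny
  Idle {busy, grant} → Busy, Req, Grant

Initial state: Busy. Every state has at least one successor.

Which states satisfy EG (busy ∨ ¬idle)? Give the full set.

States satisfying busy ∨ ¬idle: {Deny, Req, Grant, Idle}.
States satisfying EG (busy ∨ ¬idle): {Deny, Req, Grant, Idle}.

{Deny, Req, Grant, Idle}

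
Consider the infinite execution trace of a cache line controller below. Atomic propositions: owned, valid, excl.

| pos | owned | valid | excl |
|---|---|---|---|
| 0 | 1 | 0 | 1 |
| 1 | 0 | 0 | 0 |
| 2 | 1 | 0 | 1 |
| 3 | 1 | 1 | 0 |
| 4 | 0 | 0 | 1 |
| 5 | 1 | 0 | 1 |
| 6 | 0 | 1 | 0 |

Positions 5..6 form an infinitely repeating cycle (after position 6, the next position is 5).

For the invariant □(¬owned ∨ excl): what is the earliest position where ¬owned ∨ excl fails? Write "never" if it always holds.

3

Check ¬owned ∨ excl at each position in order: 0 ✓, 1 ✓, 2 ✓.
At position 3 the labels are {owned, valid}, so ¬owned ∨ excl is false there. This is the first violation.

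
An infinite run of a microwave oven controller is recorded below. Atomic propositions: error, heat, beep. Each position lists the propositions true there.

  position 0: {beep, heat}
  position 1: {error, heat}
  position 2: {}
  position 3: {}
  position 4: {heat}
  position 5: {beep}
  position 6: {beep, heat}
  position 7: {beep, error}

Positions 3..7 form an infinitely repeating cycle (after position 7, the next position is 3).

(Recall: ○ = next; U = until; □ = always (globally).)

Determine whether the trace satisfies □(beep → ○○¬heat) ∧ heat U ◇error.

Violated

beep → ○○¬heat must hold at every position from 0 onward. It fails at position 7, so □(beep → ○○¬heat) is false.
Positions where beep holds: 0, 5, 6, 7.
Check ○○¬heat at each: 0→ok, 5→ok, 6→ok, 7→fails.
Walking from position 0: ◇error first holds at position 0, and heat holds at every earlier position along the way, so heat U ◇error holds.
At position 0: □(beep → ○○¬heat) is false; heat U ◇error is true; so □(beep → ○○¬heat) ∧ heat U ◇error is false.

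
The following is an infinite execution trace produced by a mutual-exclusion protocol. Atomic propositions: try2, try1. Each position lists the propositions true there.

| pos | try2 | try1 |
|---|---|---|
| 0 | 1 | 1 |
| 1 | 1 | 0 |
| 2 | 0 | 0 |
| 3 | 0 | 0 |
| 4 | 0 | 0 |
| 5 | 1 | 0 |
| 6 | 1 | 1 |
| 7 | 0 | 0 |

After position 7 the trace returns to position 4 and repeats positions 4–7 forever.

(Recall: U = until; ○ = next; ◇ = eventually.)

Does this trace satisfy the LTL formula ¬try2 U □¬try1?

Walking from position 0: at position 0, □¬try1 has not yet held and ¬try2 fails, so ¬try2 U □¬try1 is false.

No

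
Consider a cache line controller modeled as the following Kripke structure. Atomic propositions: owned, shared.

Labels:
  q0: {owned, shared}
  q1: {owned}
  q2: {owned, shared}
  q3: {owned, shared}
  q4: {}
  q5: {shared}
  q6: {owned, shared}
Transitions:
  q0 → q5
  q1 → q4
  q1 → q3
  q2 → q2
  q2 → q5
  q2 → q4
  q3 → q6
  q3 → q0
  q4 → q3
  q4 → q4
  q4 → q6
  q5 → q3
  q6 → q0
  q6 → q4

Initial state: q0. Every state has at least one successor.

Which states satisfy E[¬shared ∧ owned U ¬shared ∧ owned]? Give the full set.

States satisfying ¬shared ∧ owned: {q1}.
States satisfying E[¬shared ∧ owned U ¬shared ∧ owned]: {q1}.

{q1}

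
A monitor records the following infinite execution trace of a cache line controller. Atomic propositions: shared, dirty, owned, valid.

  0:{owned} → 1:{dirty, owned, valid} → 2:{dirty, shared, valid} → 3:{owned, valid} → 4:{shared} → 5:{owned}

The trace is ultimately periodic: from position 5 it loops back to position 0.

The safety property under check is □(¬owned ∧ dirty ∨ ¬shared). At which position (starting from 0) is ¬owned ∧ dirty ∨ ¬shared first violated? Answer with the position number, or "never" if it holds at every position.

Check ¬owned ∧ dirty ∨ ¬shared at each position in order: 0 ✓, 1 ✓, 2 ✓, 3 ✓.
At position 4 the labels are {shared}, so ¬owned ∧ dirty ∨ ¬shared is false there. This is the first violation.

4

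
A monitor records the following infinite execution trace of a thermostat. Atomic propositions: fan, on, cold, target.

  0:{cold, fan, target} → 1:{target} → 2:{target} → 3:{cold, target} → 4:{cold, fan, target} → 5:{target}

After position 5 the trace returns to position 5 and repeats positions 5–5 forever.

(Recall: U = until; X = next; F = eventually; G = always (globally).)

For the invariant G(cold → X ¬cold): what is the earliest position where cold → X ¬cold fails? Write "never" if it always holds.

Check cold → X ¬cold at each position in order: 0 ✓, 1 ✓, 2 ✓.
At position 3 the labels are {cold, target} and the next position 4 has {cold, fan, target}, so cold → X ¬cold is false there. This is the first violation.

3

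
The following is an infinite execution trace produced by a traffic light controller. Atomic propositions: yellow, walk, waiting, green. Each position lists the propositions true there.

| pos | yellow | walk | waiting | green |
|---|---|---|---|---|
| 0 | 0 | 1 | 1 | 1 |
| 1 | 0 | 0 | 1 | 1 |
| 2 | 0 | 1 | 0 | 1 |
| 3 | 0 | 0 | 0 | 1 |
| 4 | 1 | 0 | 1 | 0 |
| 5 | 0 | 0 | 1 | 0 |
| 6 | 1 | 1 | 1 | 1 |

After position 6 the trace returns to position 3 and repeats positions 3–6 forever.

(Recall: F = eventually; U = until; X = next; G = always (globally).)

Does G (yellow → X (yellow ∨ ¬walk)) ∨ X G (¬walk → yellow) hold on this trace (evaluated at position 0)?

yellow → X (yellow ∨ ¬walk) holds at every position 0..6, and those are all positions ever visited, so G (yellow → X (yellow ∨ ¬walk)) holds.
Positions where yellow holds: 4, 6.
Check X (yellow ∨ ¬walk) at each: 4→ok, 6→ok.
The position after 0 is 1; G (¬walk → yellow) is false there.
At position 0: G (yellow → X (yellow ∨ ¬walk)) is true; X G (¬walk → yellow) is false; so G (yellow → X (yellow ∨ ¬walk)) ∨ X G (¬walk → yellow) is true.

Yes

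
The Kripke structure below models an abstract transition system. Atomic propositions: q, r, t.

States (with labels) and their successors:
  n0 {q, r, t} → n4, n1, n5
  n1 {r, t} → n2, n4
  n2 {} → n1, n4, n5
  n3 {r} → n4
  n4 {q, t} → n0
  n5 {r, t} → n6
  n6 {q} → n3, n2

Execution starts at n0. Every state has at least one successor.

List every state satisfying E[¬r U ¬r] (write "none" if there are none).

States satisfying ¬r: {n2, n4, n6}.
States satisfying E[¬r U ¬r]: {n2, n4, n6}.

{n2, n4, n6}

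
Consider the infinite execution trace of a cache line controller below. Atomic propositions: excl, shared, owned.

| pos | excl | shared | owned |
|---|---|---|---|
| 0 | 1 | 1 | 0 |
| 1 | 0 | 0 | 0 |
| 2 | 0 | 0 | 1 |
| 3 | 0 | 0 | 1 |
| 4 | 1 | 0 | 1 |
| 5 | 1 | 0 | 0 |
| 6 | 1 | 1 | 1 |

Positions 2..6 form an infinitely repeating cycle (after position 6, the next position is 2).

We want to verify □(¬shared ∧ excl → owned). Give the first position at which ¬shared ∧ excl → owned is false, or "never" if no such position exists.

5

Check ¬shared ∧ excl → owned at each position in order: 0 ✓, 1 ✓, 2 ✓, 3 ✓, 4 ✓.
At position 5 the labels are {excl}, so ¬shared ∧ excl → owned is false there. This is the first violation.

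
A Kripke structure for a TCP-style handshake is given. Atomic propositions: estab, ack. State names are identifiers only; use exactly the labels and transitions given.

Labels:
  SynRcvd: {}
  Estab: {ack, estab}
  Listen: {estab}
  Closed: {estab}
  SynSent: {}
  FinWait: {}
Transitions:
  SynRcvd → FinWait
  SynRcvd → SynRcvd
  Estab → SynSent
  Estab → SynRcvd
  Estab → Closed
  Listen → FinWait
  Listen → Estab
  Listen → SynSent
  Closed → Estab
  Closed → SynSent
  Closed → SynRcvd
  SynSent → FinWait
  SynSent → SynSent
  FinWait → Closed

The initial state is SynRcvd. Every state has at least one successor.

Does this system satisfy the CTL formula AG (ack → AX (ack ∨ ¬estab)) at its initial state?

States satisfying ack → AX (ack ∨ ¬estab): {SynRcvd, Listen, Closed, SynSent, FinWait}.
States satisfying AG (ack → AX (ack ∨ ¬estab)): ∅.
Estab is reachable from SynRcvd and violates ack → AX (ack ∨ ¬estab), so AG fails at SynRcvd.
SynRcvd ∉ Sat(AG (ack → AX (ack ∨ ¬estab))).

Does not hold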